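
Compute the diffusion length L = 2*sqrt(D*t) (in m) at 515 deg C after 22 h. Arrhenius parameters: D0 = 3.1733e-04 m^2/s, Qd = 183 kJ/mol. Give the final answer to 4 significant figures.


Step 1: D = D0 * exp(-Qd/(R*T))
T = 788.15 K
D = 3.1733e-04 * exp(-183e3 / (8.314 * 788.15)) = 2.35911e-16 m^2/s
Step 2: L = 2*sqrt(D*t)
t = 22 h = 79200 s
L = 2*sqrt(2.35911e-16 * 79200) = 8.645e-06 m


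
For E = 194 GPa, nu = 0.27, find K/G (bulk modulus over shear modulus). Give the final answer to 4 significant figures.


G = E / (2*(1+nu))
G = 194 / (2*(1+0.27)) = 76.378 GPa
K = E / (3*(1-2*nu))
K = 194 / (3*(1-2*0.27)) = 140.58 GPa
K/G = 140.58 / 76.378 = 1.841


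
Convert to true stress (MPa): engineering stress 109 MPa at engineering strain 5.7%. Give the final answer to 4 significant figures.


sigma_true = sigma_eng * (1 + epsilon_eng)
sigma_true = 109 * (1 + 0.057)
sigma_true = 115.2 MPa


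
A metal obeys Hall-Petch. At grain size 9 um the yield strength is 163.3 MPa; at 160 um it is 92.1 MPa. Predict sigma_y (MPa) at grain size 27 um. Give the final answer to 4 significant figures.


sigma_y = sigma0 + k / sqrt(d)
1/sqrt(d1) = 1/sqrt(9e-06) = 333.333;  1/sqrt(d2) = 79.0569
k = (sigma1 - sigma2) / (1/sqrt(d1) - 1/sqrt(d2)) = (163.3 - 92.1) / (333.333 - 79.0569) = 0.28001 MPa*m^0.5
sigma0 = sigma1 - k/sqrt(d1) = 163.3 - 0.28001*333.333 = 69.9632 MPa
sigma_y(d3) = 69.9632 + 0.28001 / sqrt(2.7e-05) = 123.9 MPa


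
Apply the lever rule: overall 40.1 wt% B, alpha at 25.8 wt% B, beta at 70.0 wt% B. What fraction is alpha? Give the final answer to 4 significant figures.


f_alpha = (C_beta - C0) / (C_beta - C_alpha)
f_alpha = (70.0 - 40.1) / (70.0 - 25.8)
f_alpha = 0.6765


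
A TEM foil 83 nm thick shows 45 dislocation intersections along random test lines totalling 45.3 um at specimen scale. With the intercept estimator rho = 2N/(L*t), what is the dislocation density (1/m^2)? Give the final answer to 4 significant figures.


rho = 2N / (L * t)
L = 45.3 um = 4.53e-05 m, t = 83 nm = 8.3e-08 m
rho = 2 * 45 / (4.53e-05 * 8.3e-08)
rho = 2.394e+13 1/m^2


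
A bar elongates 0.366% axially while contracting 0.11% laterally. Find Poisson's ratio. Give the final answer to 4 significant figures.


nu = -epsilon_lat / epsilon_axial
Lateral strain is contraction (negative), so using magnitudes:
nu = 0.11 / 0.366
nu = 0.3005


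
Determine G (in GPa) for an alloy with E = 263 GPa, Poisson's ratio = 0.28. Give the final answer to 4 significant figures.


G = E / (2*(1+nu))
G = 263 / (2*(1+0.28))
G = 102.7 GPa


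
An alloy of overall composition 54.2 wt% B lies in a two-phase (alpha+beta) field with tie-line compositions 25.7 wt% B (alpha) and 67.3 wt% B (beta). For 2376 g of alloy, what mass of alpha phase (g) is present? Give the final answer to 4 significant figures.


f_alpha = (C_beta - C0) / (C_beta - C_alpha)
f_alpha = (67.3 - 54.2) / (67.3 - 25.7) = 0.314904
m_alpha = f_alpha * m_total = 0.314904 * 2376 = 748.2 g


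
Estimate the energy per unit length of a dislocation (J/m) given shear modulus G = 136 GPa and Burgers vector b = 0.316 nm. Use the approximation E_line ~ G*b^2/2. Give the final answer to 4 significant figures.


E = G*b^2/2
b = 0.316 nm = 3.16e-10 m
G = 136 GPa = 1.36e+11 Pa
E = 0.5 * 1.36e+11 * (3.16e-10)^2
E = 6.79e-09 J/m


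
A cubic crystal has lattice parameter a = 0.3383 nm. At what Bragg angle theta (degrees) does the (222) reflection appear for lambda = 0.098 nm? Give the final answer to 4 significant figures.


d = a / sqrt(h^2+k^2+l^2)
d = 0.3383 / sqrt(12) = 0.0976588 nm
lambda = 2*d*sin(theta)  =>  sin(theta) = lambda / (2*d)
sin(theta) = 0.098 / (2 * 0.0976588) = 0.501747
theta = 30.12 deg


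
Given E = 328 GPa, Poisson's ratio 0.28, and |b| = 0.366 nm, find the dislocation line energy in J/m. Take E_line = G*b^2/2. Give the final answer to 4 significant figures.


Step 1: G = E / (2*(1+nu))
G = 328 / (2*(1+0.28)) = 128.125 GPa = 1.28125e+11 Pa
Step 2: E_line = G*b^2/2
b = 0.366 nm = 3.66e-10 m
E_line = 0.5 * 1.28125e+11 * (3.66e-10)^2 = 8.582e-09 J/m


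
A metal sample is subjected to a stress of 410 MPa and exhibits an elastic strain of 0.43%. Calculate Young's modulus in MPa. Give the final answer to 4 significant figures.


E = sigma / epsilon
epsilon = 0.43% = 4.3e-03
E = 410 / 4.3e-03
E = 95350 MPa


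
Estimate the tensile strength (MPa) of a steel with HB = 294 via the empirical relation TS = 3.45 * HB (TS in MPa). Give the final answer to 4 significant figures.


TS (MPa) = 3.45 * HB
TS = 3.45 * 294
TS = 1014 MPa


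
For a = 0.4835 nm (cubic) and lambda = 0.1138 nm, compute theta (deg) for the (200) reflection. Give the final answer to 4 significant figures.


d = a / sqrt(h^2+k^2+l^2)
d = 0.4835 / sqrt(4) = 0.24175 nm
lambda = 2*d*sin(theta)  =>  sin(theta) = lambda / (2*d)
sin(theta) = 0.1138 / (2 * 0.24175) = 0.235367
theta = 13.61 deg


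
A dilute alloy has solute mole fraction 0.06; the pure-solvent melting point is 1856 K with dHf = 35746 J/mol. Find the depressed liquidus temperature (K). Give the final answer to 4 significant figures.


dT = R*Tm^2*x / dHf
dT = 8.314 * 1856^2 * 0.06 / 35746
dT = 48.0717 K
T_new = 1856 - 48.0717 = 1808 K


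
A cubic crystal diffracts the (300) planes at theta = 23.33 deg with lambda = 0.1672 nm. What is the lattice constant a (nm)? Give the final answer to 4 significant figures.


d = lambda / (2*sin(theta))
d = 0.1672 / (2*sin(23.33 deg))
d = 0.211097 nm
a = d * sqrt(h^2+k^2+l^2) = 0.211097 * sqrt(9)
a = 0.6333 nm


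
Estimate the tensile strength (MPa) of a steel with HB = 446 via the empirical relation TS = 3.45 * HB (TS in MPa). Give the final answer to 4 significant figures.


TS (MPa) = 3.45 * HB
TS = 3.45 * 446
TS = 1539 MPa


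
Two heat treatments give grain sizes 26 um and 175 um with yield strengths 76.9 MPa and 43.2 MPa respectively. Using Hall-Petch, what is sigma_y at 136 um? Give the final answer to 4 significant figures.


sigma_y = sigma0 + k / sqrt(d)
1/sqrt(d1) = 1/sqrt(2.6e-05) = 196.116;  1/sqrt(d2) = 75.5929
k = (sigma1 - sigma2) / (1/sqrt(d1) - 1/sqrt(d2)) = (76.9 - 43.2) / (196.116 - 75.5929) = 0.279614 MPa*m^0.5
sigma0 = sigma1 - k/sqrt(d1) = 76.9 - 0.279614*196.116 = 22.0632 MPa
sigma_y(d3) = 22.0632 + 0.279614 / sqrt(1.36e-04) = 46.04 MPa


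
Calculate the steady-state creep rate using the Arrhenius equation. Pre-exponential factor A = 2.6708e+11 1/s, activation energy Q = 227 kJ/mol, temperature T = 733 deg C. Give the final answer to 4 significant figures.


rate = A * exp(-Q / (R*T))
T = 733 + 273.15 = 1006.15 K
rate = 2.6708e+11 * exp(-227e3 / (8.314 * 1006.15))
rate = 0.438 1/s


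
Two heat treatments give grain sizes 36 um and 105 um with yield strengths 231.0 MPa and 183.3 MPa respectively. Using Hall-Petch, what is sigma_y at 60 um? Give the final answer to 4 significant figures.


sigma_y = sigma0 + k / sqrt(d)
1/sqrt(d1) = 1/sqrt(3.6e-05) = 166.667;  1/sqrt(d2) = 97.59
k = (sigma1 - sigma2) / (1/sqrt(d1) - 1/sqrt(d2)) = (231.0 - 183.3) / (166.667 - 97.59) = 0.690537 MPa*m^0.5
sigma0 = sigma1 - k/sqrt(d1) = 231.0 - 0.690537*166.667 = 115.91 MPa
sigma_y(d3) = 115.91 + 0.690537 / sqrt(6e-05) = 205.1 MPa


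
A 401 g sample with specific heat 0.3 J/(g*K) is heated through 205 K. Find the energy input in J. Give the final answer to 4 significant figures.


Q = m * cp * dT
Q = 401 * 0.3 * 205
Q = 24660 J


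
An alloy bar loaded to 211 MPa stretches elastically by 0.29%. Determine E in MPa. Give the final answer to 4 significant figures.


E = sigma / epsilon
epsilon = 0.29% = 2.9e-03
E = 211 / 2.9e-03
E = 72760 MPa


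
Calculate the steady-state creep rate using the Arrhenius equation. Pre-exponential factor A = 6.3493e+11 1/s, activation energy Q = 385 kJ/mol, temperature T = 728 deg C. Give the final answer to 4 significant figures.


rate = A * exp(-Q / (R*T))
T = 728 + 273.15 = 1001.15 K
rate = 6.3493e+11 * exp(-385e3 / (8.314 * 1001.15))
rate = 5.185e-09 1/s


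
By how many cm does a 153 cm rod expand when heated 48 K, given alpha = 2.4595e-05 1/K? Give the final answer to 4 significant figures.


dL = L0 * alpha * dT
dL = 153 * 2.4595e-05 * 48
dL = 0.1806 cm


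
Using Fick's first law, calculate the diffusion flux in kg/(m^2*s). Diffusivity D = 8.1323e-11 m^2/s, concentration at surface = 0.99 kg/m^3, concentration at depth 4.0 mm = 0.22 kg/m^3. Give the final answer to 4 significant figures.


J = -D * (dC/dx) = D * (C1 - C2) / dx
J = 8.1323e-11 * (0.99 - 0.22) / 4e-03
J = 1.565e-08 kg/(m^2*s)


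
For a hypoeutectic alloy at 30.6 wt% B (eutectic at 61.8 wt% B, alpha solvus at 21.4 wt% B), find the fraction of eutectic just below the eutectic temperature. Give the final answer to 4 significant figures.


f_primary = (C_e - C0) / (C_e - C_alpha_max)
f_primary = (61.8 - 30.6) / (61.8 - 21.4)
f_primary = 0.772277
f_eutectic = 1 - 0.772277 = 0.2277


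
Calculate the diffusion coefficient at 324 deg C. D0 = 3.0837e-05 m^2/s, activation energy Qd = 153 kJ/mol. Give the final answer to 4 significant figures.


D = D0 * exp(-Qd / (R*T))
T = 597.15 K
D = 3.0837e-05 * exp(-153e3 / (8.314 * 597.15))
D = 1.274e-18 m^2/s


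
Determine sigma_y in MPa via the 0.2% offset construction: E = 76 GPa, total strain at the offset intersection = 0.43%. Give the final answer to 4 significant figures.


Offset strain = 0.002
Elastic strain at yield = total_strain - offset = 4.3e-03 - 0.002 = 2.3e-03
sigma_y = E * elastic_strain = 76000 * 2.3e-03
sigma_y = 174.8 MPa


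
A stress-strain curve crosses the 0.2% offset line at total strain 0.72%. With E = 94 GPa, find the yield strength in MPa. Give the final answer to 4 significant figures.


Offset strain = 0.002
Elastic strain at yield = total_strain - offset = 7.2e-03 - 0.002 = 5.2e-03
sigma_y = E * elastic_strain = 94000 * 5.2e-03
sigma_y = 488.8 MPa


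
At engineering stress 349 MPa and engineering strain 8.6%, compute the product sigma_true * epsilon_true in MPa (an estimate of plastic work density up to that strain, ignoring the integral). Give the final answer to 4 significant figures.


sigma_true = sigma_eng * (1 + epsilon_eng)
sigma_true = 349 * (1 + 0.086) = 379.014 MPa
epsilon_true = ln(1 + epsilon_eng)
epsilon_true = ln(1 + 0.086) = 0.0825012
sigma_true * epsilon_true = 379.014 * 0.0825012 = 31.27 MPa


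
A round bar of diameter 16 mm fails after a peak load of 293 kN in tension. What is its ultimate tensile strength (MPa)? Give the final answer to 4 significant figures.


A0 = pi*(d/2)^2 = pi*(16/2)^2 = 201.062 mm^2
UTS = F_max / A0 = 293*1000 / 201.062
UTS = 1457 MPa


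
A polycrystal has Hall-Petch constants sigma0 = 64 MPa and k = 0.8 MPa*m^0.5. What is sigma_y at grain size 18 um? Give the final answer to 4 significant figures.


sigma_y = sigma0 + k / sqrt(d)
d = 18 um = 1.8e-05 m
sigma_y = 64 + 0.8 / sqrt(1.8e-05)
sigma_y = 252.6 MPa


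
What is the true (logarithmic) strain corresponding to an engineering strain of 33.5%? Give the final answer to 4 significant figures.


epsilon_true = ln(1 + epsilon_eng)
epsilon_true = ln(1 + 0.335)
epsilon_true = 0.2889


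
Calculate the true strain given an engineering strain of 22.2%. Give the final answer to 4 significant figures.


epsilon_true = ln(1 + epsilon_eng)
epsilon_true = ln(1 + 0.222)
epsilon_true = 0.2005


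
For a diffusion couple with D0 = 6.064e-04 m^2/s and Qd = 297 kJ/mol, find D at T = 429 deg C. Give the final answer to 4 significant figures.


D = D0 * exp(-Qd / (R*T))
T = 702.15 K
D = 6.064e-04 * exp(-297e3 / (8.314 * 702.15))
D = 4.869e-26 m^2/s


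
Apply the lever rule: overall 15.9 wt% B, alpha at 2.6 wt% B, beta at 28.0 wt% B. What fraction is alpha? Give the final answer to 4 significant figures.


f_alpha = (C_beta - C0) / (C_beta - C_alpha)
f_alpha = (28.0 - 15.9) / (28.0 - 2.6)
f_alpha = 0.4764


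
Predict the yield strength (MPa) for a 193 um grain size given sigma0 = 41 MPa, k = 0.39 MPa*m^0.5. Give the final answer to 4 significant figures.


sigma_y = sigma0 + k / sqrt(d)
d = 193 um = 1.93e-04 m
sigma_y = 41 + 0.39 / sqrt(1.93e-04)
sigma_y = 69.07 MPa


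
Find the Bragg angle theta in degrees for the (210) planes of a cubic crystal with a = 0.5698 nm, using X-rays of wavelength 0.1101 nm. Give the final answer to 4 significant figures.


d = a / sqrt(h^2+k^2+l^2)
d = 0.5698 / sqrt(5) = 0.254822 nm
lambda = 2*d*sin(theta)  =>  sin(theta) = lambda / (2*d)
sin(theta) = 0.1101 / (2 * 0.254822) = 0.216033
theta = 12.48 deg


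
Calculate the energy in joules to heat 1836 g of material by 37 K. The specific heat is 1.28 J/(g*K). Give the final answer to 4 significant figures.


Q = m * cp * dT
Q = 1836 * 1.28 * 37
Q = 86950 J


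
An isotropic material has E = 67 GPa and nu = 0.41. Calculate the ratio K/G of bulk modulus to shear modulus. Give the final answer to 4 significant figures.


G = E / (2*(1+nu))
G = 67 / (2*(1+0.41)) = 23.7589 GPa
K = E / (3*(1-2*nu))
K = 67 / (3*(1-2*0.41)) = 124.074 GPa
K/G = 124.074 / 23.7589 = 5.222


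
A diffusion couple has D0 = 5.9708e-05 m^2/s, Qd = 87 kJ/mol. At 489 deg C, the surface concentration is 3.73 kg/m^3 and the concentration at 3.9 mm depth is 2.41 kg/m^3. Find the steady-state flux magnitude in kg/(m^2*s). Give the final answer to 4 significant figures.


Step 1: D = D0 * exp(-Qd/(R*T))
T = 489 + 273.15 = 762.15 K
D = 5.9708e-05 * exp(-87e3 / (8.314 * 762.15)) = 6.50419e-11 m^2/s
Step 2: J = D * (C1 - C2) / dx
J = 6.50419e-11 * (3.73 - 2.41) / 3.9e-03
J = 2.201e-08 kg/(m^2*s)


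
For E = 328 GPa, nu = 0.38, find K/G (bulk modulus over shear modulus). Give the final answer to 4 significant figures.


G = E / (2*(1+nu))
G = 328 / (2*(1+0.38)) = 118.841 GPa
K = E / (3*(1-2*nu))
K = 328 / (3*(1-2*0.38)) = 455.556 GPa
K/G = 455.556 / 118.841 = 3.833


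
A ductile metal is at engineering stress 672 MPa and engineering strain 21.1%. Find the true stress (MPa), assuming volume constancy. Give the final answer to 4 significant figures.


sigma_true = sigma_eng * (1 + epsilon_eng)
sigma_true = 672 * (1 + 0.211)
sigma_true = 813.8 MPa


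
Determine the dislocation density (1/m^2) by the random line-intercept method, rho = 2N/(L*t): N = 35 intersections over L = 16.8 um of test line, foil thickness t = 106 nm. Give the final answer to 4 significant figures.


rho = 2N / (L * t)
L = 16.8 um = 1.68e-05 m, t = 106 nm = 1.06e-07 m
rho = 2 * 35 / (1.68e-05 * 1.06e-07)
rho = 3.931e+13 1/m^2


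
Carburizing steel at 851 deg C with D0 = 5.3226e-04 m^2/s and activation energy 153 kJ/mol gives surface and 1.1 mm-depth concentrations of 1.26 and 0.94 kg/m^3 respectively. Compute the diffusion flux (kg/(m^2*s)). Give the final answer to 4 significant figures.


Step 1: D = D0 * exp(-Qd/(R*T))
T = 851 + 273.15 = 1124.15 K
D = 5.3226e-04 * exp(-153e3 / (8.314 * 1124.15)) = 4.13604e-11 m^2/s
Step 2: J = D * (C1 - C2) / dx
J = 4.13604e-11 * (1.26 - 0.94) / 1.1e-03
J = 1.203e-08 kg/(m^2*s)


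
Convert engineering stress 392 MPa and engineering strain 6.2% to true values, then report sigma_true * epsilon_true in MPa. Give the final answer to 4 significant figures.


sigma_true = sigma_eng * (1 + epsilon_eng)
sigma_true = 392 * (1 + 0.062) = 416.304 MPa
epsilon_true = ln(1 + epsilon_eng)
epsilon_true = ln(1 + 0.062) = 0.0601539
sigma_true * epsilon_true = 416.304 * 0.0601539 = 25.04 MPa


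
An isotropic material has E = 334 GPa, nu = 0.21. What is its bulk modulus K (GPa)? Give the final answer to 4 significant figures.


K = E / (3*(1-2*nu))
K = 334 / (3*(1-2*0.21))
K = 192 GPa


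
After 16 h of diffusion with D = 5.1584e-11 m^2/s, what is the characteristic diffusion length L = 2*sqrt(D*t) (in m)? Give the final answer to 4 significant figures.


t = 16 hr = 57600 s
Diffusion length = 2*sqrt(D*t)
= 2*sqrt(5.1584e-11 * 57600)
= 3.447e-03 m


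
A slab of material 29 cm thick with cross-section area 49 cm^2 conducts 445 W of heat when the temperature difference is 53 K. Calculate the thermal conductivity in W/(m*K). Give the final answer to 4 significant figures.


k = Q*L / (A*dT)
L = 0.29 m, A = 4.9e-03 m^2
k = 445 * 0.29 / (4.9e-03 * 53)
k = 496.9 W/(m*K)


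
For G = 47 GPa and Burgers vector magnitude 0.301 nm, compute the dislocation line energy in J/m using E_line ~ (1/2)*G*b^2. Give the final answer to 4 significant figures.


E = G*b^2/2
b = 0.301 nm = 3.01e-10 m
G = 47 GPa = 4.7e+10 Pa
E = 0.5 * 4.7e+10 * (3.01e-10)^2
E = 2.129e-09 J/m


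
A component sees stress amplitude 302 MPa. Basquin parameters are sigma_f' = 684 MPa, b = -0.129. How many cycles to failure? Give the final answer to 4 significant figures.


sigma_a = sigma_f' * (2*Nf)^b
2*Nf = (sigma_a / sigma_f')^(1/b)
2*Nf = (302 / 684)^(1/-0.129)
2*Nf = 565.352
Nf = 282.7 cycles


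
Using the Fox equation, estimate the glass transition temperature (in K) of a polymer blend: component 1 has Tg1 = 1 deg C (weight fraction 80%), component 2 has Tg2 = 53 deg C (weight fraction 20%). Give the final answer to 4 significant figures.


1/Tg = w1/Tg1 + w2/Tg2 (in Kelvin)
Tg1 = 274.15 K, Tg2 = 326.15 K
1/Tg = 0.8/274.15 + 0.2/326.15
Tg = 283.2 K


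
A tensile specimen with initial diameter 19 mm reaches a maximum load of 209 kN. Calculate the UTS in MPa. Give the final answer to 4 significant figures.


A0 = pi*(d/2)^2 = pi*(19/2)^2 = 283.529 mm^2
UTS = F_max / A0 = 209*1000 / 283.529
UTS = 737.1 MPa


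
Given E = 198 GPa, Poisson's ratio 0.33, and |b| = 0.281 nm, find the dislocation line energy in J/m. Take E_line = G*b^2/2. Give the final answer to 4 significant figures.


Step 1: G = E / (2*(1+nu))
G = 198 / (2*(1+0.33)) = 74.4361 GPa = 7.44361e+10 Pa
Step 2: E_line = G*b^2/2
b = 0.281 nm = 2.81e-10 m
E_line = 0.5 * 7.44361e+10 * (2.81e-10)^2 = 2.939e-09 J/m


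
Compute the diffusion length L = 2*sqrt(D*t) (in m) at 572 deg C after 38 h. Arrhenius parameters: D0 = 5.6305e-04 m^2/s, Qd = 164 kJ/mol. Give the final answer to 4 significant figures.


Step 1: D = D0 * exp(-Qd/(R*T))
T = 845.15 K
D = 5.6305e-04 * exp(-164e3 / (8.314 * 845.15)) = 4.11276e-14 m^2/s
Step 2: L = 2*sqrt(D*t)
t = 38 h = 136800 s
L = 2*sqrt(4.11276e-14 * 136800) = 1.5e-04 m


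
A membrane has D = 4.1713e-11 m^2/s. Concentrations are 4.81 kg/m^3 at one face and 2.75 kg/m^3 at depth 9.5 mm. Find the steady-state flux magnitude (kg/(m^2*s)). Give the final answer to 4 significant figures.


J = -D * (dC/dx) = D * (C1 - C2) / dx
J = 4.1713e-11 * (4.81 - 2.75) / 9.5e-03
J = 9.045e-09 kg/(m^2*s)


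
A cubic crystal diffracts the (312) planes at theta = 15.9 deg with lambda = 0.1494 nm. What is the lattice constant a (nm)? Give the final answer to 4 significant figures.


d = lambda / (2*sin(theta))
d = 0.1494 / (2*sin(15.9 deg))
d = 0.272668 nm
a = d * sqrt(h^2+k^2+l^2) = 0.272668 * sqrt(14)
a = 1.02 nm


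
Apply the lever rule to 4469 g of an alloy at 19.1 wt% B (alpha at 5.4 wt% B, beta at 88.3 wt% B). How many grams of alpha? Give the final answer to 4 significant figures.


f_alpha = (C_beta - C0) / (C_beta - C_alpha)
f_alpha = (88.3 - 19.1) / (88.3 - 5.4) = 0.834741
m_alpha = f_alpha * m_total = 0.834741 * 4469 = 3730 g


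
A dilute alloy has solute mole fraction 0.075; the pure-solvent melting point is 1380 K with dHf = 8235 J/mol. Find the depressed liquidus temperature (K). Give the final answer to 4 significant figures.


dT = R*Tm^2*x / dHf
dT = 8.314 * 1380^2 * 0.075 / 8235
dT = 144.2 K
T_new = 1380 - 144.2 = 1236 K


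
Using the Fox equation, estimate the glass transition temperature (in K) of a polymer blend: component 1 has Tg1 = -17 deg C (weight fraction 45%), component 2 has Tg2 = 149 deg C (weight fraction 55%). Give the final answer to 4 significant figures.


1/Tg = w1/Tg1 + w2/Tg2 (in Kelvin)
Tg1 = 256.15 K, Tg2 = 422.15 K
1/Tg = 0.45/256.15 + 0.55/422.15
Tg = 326.8 K


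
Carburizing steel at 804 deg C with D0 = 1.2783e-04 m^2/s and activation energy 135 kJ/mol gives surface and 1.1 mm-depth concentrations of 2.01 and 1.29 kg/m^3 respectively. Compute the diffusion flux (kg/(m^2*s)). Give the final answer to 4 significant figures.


Step 1: D = D0 * exp(-Qd/(R*T))
T = 804 + 273.15 = 1077.15 K
D = 1.2783e-04 * exp(-135e3 / (8.314 * 1077.15)) = 3.62903e-11 m^2/s
Step 2: J = D * (C1 - C2) / dx
J = 3.62903e-11 * (2.01 - 1.29) / 1.1e-03
J = 2.375e-08 kg/(m^2*s)


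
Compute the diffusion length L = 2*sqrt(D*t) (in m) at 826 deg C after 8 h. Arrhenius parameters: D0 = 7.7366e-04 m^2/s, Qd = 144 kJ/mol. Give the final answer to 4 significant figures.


Step 1: D = D0 * exp(-Qd/(R*T))
T = 1099.15 K
D = 7.7366e-04 * exp(-144e3 / (8.314 * 1099.15)) = 1.10924e-10 m^2/s
Step 2: L = 2*sqrt(D*t)
t = 8 h = 28800 s
L = 2*sqrt(1.10924e-10 * 28800) = 3.575e-03 m


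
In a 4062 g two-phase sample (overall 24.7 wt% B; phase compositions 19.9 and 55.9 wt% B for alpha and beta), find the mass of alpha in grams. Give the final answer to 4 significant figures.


f_alpha = (C_beta - C0) / (C_beta - C_alpha)
f_alpha = (55.9 - 24.7) / (55.9 - 19.9) = 0.866667
m_alpha = f_alpha * m_total = 0.866667 * 4062 = 3520 g


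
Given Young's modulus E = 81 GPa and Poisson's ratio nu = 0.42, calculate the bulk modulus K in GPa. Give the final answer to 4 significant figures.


K = E / (3*(1-2*nu))
K = 81 / (3*(1-2*0.42))
K = 168.8 GPa


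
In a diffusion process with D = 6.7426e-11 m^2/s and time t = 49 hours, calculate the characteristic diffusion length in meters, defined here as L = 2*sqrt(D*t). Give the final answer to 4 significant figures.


t = 49 hr = 176400 s
Diffusion length = 2*sqrt(D*t)
= 2*sqrt(6.7426e-11 * 176400)
= 6.898e-03 m


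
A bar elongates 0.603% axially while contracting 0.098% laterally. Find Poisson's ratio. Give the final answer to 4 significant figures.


nu = -epsilon_lat / epsilon_axial
Lateral strain is contraction (negative), so using magnitudes:
nu = 0.098 / 0.603
nu = 0.1625


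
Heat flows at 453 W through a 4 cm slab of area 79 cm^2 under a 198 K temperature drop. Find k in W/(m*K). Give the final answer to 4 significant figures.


k = Q*L / (A*dT)
L = 0.04 m, A = 7.9e-03 m^2
k = 453 * 0.04 / (7.9e-03 * 198)
k = 11.58 W/(m*K)


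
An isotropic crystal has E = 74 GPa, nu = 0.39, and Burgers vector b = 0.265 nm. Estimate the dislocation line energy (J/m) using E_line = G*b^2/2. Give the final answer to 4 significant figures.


Step 1: G = E / (2*(1+nu))
G = 74 / (2*(1+0.39)) = 26.6187 GPa = 2.66187e+10 Pa
Step 2: E_line = G*b^2/2
b = 0.265 nm = 2.65e-10 m
E_line = 0.5 * 2.66187e+10 * (2.65e-10)^2 = 9.346e-10 J/m


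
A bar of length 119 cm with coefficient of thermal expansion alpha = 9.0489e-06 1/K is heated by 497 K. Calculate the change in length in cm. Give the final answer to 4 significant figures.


dL = L0 * alpha * dT
dL = 119 * 9.0489e-06 * 497
dL = 0.5352 cm


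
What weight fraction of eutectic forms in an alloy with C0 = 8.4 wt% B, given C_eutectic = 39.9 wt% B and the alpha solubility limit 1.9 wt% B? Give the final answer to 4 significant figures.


f_primary = (C_e - C0) / (C_e - C_alpha_max)
f_primary = (39.9 - 8.4) / (39.9 - 1.9)
f_primary = 0.828947
f_eutectic = 1 - 0.828947 = 0.1711


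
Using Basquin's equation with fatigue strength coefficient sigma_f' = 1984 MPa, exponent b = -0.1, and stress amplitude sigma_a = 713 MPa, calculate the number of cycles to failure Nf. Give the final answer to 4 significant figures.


sigma_a = sigma_f' * (2*Nf)^b
2*Nf = (sigma_a / sigma_f')^(1/b)
2*Nf = (713 / 1984)^(1/-0.1)
2*Nf = 27830.5
Nf = 13920 cycles


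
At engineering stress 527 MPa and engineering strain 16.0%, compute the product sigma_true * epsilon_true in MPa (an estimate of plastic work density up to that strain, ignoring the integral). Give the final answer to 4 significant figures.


sigma_true = sigma_eng * (1 + epsilon_eng)
sigma_true = 527 * (1 + 0.16) = 611.32 MPa
epsilon_true = ln(1 + epsilon_eng)
epsilon_true = ln(1 + 0.16) = 0.14842
sigma_true * epsilon_true = 611.32 * 0.14842 = 90.73 MPa


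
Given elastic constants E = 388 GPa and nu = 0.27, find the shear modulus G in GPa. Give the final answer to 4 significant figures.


G = E / (2*(1+nu))
G = 388 / (2*(1+0.27))
G = 152.8 GPa


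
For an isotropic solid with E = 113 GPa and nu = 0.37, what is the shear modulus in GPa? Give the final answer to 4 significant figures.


G = E / (2*(1+nu))
G = 113 / (2*(1+0.37))
G = 41.24 GPa


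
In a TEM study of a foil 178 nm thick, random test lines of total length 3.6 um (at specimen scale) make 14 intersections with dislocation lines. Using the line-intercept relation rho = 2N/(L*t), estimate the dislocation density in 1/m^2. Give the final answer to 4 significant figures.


rho = 2N / (L * t)
L = 3.6 um = 3.6e-06 m, t = 178 nm = 1.78e-07 m
rho = 2 * 14 / (3.6e-06 * 1.78e-07)
rho = 4.37e+13 1/m^2


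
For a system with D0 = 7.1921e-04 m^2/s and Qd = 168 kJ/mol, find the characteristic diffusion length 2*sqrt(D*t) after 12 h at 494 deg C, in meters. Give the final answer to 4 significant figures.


Step 1: D = D0 * exp(-Qd/(R*T))
T = 767.15 K
D = 7.1921e-04 * exp(-168e3 / (8.314 * 767.15)) = 2.6149e-15 m^2/s
Step 2: L = 2*sqrt(D*t)
t = 12 h = 43200 s
L = 2*sqrt(2.6149e-15 * 43200) = 2.126e-05 m


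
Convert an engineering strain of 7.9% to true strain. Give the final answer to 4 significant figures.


epsilon_true = ln(1 + epsilon_eng)
epsilon_true = ln(1 + 0.079)
epsilon_true = 0.07603


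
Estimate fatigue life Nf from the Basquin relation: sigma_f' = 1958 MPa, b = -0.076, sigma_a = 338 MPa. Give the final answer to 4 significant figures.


sigma_a = sigma_f' * (2*Nf)^b
2*Nf = (sigma_a / sigma_f')^(1/b)
2*Nf = (338 / 1958)^(1/-0.076)
2*Nf = 1.0917e+10
Nf = 5.459e+09 cycles


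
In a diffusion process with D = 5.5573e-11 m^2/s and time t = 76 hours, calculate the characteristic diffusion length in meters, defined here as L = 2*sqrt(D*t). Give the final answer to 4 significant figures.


t = 76 hr = 273600 s
Diffusion length = 2*sqrt(D*t)
= 2*sqrt(5.5573e-11 * 273600)
= 7.799e-03 m


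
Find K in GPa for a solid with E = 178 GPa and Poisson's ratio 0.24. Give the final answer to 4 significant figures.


K = E / (3*(1-2*nu))
K = 178 / (3*(1-2*0.24))
K = 114.1 GPa


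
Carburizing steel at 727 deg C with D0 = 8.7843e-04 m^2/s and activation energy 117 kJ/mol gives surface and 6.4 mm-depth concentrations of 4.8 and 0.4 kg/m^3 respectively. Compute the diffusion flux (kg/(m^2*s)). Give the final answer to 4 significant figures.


Step 1: D = D0 * exp(-Qd/(R*T))
T = 727 + 273.15 = 1000.15 K
D = 8.7843e-04 * exp(-117e3 / (8.314 * 1000.15)) = 6.80691e-10 m^2/s
Step 2: J = D * (C1 - C2) / dx
J = 6.80691e-10 * (4.8 - 0.4) / 6.4e-03
J = 4.68e-07 kg/(m^2*s)


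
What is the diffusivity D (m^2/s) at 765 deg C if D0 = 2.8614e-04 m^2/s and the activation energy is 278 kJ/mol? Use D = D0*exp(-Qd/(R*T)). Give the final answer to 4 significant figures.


D = D0 * exp(-Qd / (R*T))
T = 1038.15 K
D = 2.8614e-04 * exp(-278e3 / (8.314 * 1038.15))
D = 2.941e-18 m^2/s


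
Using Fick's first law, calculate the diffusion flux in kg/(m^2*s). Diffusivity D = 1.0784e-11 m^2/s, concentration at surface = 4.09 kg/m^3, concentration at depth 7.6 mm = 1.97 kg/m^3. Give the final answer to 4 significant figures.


J = -D * (dC/dx) = D * (C1 - C2) / dx
J = 1.0784e-11 * (4.09 - 1.97) / 7.6e-03
J = 3.008e-09 kg/(m^2*s)


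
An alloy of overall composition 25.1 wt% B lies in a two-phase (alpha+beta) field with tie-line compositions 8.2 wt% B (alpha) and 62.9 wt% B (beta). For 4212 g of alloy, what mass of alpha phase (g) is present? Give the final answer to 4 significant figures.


f_alpha = (C_beta - C0) / (C_beta - C_alpha)
f_alpha = (62.9 - 25.1) / (62.9 - 8.2) = 0.691042
m_alpha = f_alpha * m_total = 0.691042 * 4212 = 2911 g


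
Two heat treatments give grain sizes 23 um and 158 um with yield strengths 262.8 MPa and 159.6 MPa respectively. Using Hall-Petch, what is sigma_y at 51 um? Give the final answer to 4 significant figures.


sigma_y = sigma0 + k / sqrt(d)
1/sqrt(d1) = 1/sqrt(2.3e-05) = 208.514;  1/sqrt(d2) = 79.5557
k = (sigma1 - sigma2) / (1/sqrt(d1) - 1/sqrt(d2)) = (262.8 - 159.6) / (208.514 - 79.5557) = 0.800256 MPa*m^0.5
sigma0 = sigma1 - k/sqrt(d1) = 262.8 - 0.800256*208.514 = 95.935 MPa
sigma_y(d3) = 95.935 + 0.800256 / sqrt(5.1e-05) = 208 MPa


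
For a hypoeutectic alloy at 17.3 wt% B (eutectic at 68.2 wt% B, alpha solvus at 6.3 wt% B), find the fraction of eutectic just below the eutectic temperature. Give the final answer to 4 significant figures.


f_primary = (C_e - C0) / (C_e - C_alpha_max)
f_primary = (68.2 - 17.3) / (68.2 - 6.3)
f_primary = 0.822294
f_eutectic = 1 - 0.822294 = 0.1777


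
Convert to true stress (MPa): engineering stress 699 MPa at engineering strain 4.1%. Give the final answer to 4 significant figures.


sigma_true = sigma_eng * (1 + epsilon_eng)
sigma_true = 699 * (1 + 0.041)
sigma_true = 727.7 MPa


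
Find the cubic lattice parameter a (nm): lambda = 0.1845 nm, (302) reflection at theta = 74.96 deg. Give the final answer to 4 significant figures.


d = lambda / (2*sin(theta))
d = 0.1845 / (2*sin(74.96 deg))
d = 0.0955221 nm
a = d * sqrt(h^2+k^2+l^2) = 0.0955221 * sqrt(13)
a = 0.3444 nm


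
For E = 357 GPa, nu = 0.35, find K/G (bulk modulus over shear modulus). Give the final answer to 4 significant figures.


G = E / (2*(1+nu))
G = 357 / (2*(1+0.35)) = 132.222 GPa
K = E / (3*(1-2*nu))
K = 357 / (3*(1-2*0.35)) = 396.667 GPa
K/G = 396.667 / 132.222 = 3


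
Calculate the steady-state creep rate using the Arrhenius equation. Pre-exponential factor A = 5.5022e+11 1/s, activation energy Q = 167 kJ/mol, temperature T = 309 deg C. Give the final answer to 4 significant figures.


rate = A * exp(-Q / (R*T))
T = 309 + 273.15 = 582.15 K
rate = 5.5022e+11 * exp(-167e3 / (8.314 * 582.15))
rate = 5.696e-04 1/s


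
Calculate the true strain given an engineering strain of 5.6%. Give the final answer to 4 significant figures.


epsilon_true = ln(1 + epsilon_eng)
epsilon_true = ln(1 + 0.056)
epsilon_true = 0.05449


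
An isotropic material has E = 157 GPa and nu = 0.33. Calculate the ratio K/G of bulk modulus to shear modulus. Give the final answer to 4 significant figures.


G = E / (2*(1+nu))
G = 157 / (2*(1+0.33)) = 59.0226 GPa
K = E / (3*(1-2*nu))
K = 157 / (3*(1-2*0.33)) = 153.922 GPa
K/G = 153.922 / 59.0226 = 2.608


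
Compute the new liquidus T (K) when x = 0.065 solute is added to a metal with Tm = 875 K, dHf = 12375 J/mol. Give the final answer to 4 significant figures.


dT = R*Tm^2*x / dHf
dT = 8.314 * 875^2 * 0.065 / 12375
dT = 33.4345 K
T_new = 875 - 33.4345 = 841.6 K


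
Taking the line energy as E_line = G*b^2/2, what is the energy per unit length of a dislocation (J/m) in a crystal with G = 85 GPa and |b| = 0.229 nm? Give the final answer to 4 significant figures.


E = G*b^2/2
b = 0.229 nm = 2.29e-10 m
G = 85 GPa = 8.5e+10 Pa
E = 0.5 * 8.5e+10 * (2.29e-10)^2
E = 2.229e-09 J/m


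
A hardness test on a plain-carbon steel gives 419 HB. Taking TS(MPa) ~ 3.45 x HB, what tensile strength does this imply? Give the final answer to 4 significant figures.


TS (MPa) = 3.45 * HB
TS = 3.45 * 419
TS = 1446 MPa


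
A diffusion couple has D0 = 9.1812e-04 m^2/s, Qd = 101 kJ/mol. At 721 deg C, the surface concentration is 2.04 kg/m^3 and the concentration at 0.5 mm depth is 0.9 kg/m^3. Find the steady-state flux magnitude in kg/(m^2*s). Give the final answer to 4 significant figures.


Step 1: D = D0 * exp(-Qd/(R*T))
T = 721 + 273.15 = 994.15 K
D = 9.1812e-04 * exp(-101e3 / (8.314 * 994.15)) = 4.52861e-09 m^2/s
Step 2: J = D * (C1 - C2) / dx
J = 4.52861e-09 * (2.04 - 0.9) / 5e-04
J = 1.033e-05 kg/(m^2*s)


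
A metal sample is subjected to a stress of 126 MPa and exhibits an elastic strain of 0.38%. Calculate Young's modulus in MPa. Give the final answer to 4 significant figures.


E = sigma / epsilon
epsilon = 0.38% = 3.8e-03
E = 126 / 3.8e-03
E = 33160 MPa


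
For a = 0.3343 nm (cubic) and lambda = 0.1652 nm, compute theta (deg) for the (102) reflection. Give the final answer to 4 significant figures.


d = a / sqrt(h^2+k^2+l^2)
d = 0.3343 / sqrt(5) = 0.149504 nm
lambda = 2*d*sin(theta)  =>  sin(theta) = lambda / (2*d)
sin(theta) = 0.1652 / (2 * 0.149504) = 0.552495
theta = 33.54 deg


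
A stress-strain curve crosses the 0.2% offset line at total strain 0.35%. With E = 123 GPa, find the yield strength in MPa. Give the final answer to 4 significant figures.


Offset strain = 0.002
Elastic strain at yield = total_strain - offset = 3.5e-03 - 0.002 = 1.5e-03
sigma_y = E * elastic_strain = 123000 * 1.5e-03
sigma_y = 184.5 MPa


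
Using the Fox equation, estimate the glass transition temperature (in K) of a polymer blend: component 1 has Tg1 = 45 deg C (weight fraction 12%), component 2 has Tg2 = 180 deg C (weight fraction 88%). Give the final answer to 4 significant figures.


1/Tg = w1/Tg1 + w2/Tg2 (in Kelvin)
Tg1 = 318.15 K, Tg2 = 453.15 K
1/Tg = 0.12/318.15 + 0.88/453.15
Tg = 431.2 K


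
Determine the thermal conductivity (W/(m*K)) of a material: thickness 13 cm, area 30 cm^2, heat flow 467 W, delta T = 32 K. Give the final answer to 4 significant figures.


k = Q*L / (A*dT)
L = 0.13 m, A = 3e-03 m^2
k = 467 * 0.13 / (3e-03 * 32)
k = 632.4 W/(m*K)


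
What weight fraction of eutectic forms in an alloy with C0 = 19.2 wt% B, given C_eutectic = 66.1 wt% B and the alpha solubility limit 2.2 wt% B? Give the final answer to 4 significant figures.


f_primary = (C_e - C0) / (C_e - C_alpha_max)
f_primary = (66.1 - 19.2) / (66.1 - 2.2)
f_primary = 0.733959
f_eutectic = 1 - 0.733959 = 0.266


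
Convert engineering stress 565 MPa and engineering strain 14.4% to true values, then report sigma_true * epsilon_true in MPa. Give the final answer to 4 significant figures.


sigma_true = sigma_eng * (1 + epsilon_eng)
sigma_true = 565 * (1 + 0.144) = 646.36 MPa
epsilon_true = ln(1 + epsilon_eng)
epsilon_true = ln(1 + 0.144) = 0.134531
sigma_true * epsilon_true = 646.36 * 0.134531 = 86.96 MPa


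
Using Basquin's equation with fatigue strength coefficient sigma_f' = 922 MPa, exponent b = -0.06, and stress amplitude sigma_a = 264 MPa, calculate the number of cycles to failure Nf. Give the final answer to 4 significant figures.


sigma_a = sigma_f' * (2*Nf)^b
2*Nf = (sigma_a / sigma_f')^(1/b)
2*Nf = (264 / 922)^(1/-0.06)
2*Nf = 1.1275e+09
Nf = 5.638e+08 cycles


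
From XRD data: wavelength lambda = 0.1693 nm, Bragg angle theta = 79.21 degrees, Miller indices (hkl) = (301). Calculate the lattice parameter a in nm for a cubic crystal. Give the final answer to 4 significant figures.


d = lambda / (2*sin(theta))
d = 0.1693 / (2*sin(79.21 deg))
d = 0.0861736 nm
a = d * sqrt(h^2+k^2+l^2) = 0.0861736 * sqrt(10)
a = 0.2725 nm


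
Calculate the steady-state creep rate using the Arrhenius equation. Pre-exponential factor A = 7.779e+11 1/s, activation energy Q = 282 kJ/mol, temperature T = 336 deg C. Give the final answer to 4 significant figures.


rate = A * exp(-Q / (R*T))
T = 336 + 273.15 = 609.15 K
rate = 7.779e+11 * exp(-282e3 / (8.314 * 609.15))
rate = 5.111e-13 1/s


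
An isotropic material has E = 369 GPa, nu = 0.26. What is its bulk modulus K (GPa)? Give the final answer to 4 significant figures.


K = E / (3*(1-2*nu))
K = 369 / (3*(1-2*0.26))
K = 256.3 GPa


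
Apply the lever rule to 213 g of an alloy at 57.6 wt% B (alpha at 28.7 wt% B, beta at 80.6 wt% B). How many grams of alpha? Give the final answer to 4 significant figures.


f_alpha = (C_beta - C0) / (C_beta - C_alpha)
f_alpha = (80.6 - 57.6) / (80.6 - 28.7) = 0.44316
m_alpha = f_alpha * m_total = 0.44316 * 213 = 94.39 g


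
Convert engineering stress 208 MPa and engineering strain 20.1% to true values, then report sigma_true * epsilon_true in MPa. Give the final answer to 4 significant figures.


sigma_true = sigma_eng * (1 + epsilon_eng)
sigma_true = 208 * (1 + 0.201) = 249.808 MPa
epsilon_true = ln(1 + epsilon_eng)
epsilon_true = ln(1 + 0.201) = 0.183155
sigma_true * epsilon_true = 249.808 * 0.183155 = 45.75 MPa


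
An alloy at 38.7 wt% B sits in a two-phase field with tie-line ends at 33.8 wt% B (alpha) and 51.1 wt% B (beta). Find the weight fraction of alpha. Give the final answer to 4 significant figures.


f_alpha = (C_beta - C0) / (C_beta - C_alpha)
f_alpha = (51.1 - 38.7) / (51.1 - 33.8)
f_alpha = 0.7168


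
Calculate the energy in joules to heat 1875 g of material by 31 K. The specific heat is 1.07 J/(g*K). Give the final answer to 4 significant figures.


Q = m * cp * dT
Q = 1875 * 1.07 * 31
Q = 62190 J


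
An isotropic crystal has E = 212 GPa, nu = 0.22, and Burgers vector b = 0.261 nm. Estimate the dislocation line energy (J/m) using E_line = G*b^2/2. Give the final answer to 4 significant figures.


Step 1: G = E / (2*(1+nu))
G = 212 / (2*(1+0.22)) = 86.8852 GPa = 8.68852e+10 Pa
Step 2: E_line = G*b^2/2
b = 0.261 nm = 2.61e-10 m
E_line = 0.5 * 8.68852e+10 * (2.61e-10)^2 = 2.959e-09 J/m


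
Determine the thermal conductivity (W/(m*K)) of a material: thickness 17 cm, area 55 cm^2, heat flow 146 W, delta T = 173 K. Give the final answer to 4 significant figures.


k = Q*L / (A*dT)
L = 0.17 m, A = 5.5e-03 m^2
k = 146 * 0.17 / (5.5e-03 * 173)
k = 26.09 W/(m*K)


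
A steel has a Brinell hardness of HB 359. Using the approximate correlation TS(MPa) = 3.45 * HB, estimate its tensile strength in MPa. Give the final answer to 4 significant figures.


TS (MPa) = 3.45 * HB
TS = 3.45 * 359
TS = 1239 MPa


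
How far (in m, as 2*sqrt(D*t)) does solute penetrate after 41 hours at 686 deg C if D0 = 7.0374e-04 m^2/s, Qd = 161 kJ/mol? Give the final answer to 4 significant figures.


Step 1: D = D0 * exp(-Qd/(R*T))
T = 959.15 K
D = 7.0374e-04 * exp(-161e3 / (8.314 * 959.15)) = 1.19991e-12 m^2/s
Step 2: L = 2*sqrt(D*t)
t = 41 h = 147600 s
L = 2*sqrt(1.19991e-12 * 147600) = 8.417e-04 m


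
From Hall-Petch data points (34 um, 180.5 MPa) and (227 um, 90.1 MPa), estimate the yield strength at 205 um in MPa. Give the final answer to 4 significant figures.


sigma_y = sigma0 + k / sqrt(d)
1/sqrt(d1) = 1/sqrt(3.4e-05) = 171.499;  1/sqrt(d2) = 66.3723
k = (sigma1 - sigma2) / (1/sqrt(d1) - 1/sqrt(d2)) = (180.5 - 90.1) / (171.499 - 66.3723) = 0.859918 MPa*m^0.5
sigma0 = sigma1 - k/sqrt(d1) = 180.5 - 0.859918*171.499 = 33.0252 MPa
sigma_y(d3) = 33.0252 + 0.859918 / sqrt(2.05e-04) = 93.08 MPa


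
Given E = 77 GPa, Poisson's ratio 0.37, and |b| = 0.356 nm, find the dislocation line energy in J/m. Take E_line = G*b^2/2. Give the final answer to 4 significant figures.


Step 1: G = E / (2*(1+nu))
G = 77 / (2*(1+0.37)) = 28.1022 GPa = 2.81022e+10 Pa
Step 2: E_line = G*b^2/2
b = 0.356 nm = 3.56e-10 m
E_line = 0.5 * 2.81022e+10 * (3.56e-10)^2 = 1.781e-09 J/m


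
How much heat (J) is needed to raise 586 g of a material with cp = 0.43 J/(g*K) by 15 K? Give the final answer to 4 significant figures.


Q = m * cp * dT
Q = 586 * 0.43 * 15
Q = 3780 J


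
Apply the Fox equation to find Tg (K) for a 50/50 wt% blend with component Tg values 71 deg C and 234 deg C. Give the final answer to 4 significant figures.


1/Tg = w1/Tg1 + w2/Tg2 (in Kelvin)
Tg1 = 344.15 K, Tg2 = 507.15 K
1/Tg = 0.5/344.15 + 0.5/507.15
Tg = 410 K


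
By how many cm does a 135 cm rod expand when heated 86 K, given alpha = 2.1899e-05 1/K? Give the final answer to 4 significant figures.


dL = L0 * alpha * dT
dL = 135 * 2.1899e-05 * 86
dL = 0.2542 cm


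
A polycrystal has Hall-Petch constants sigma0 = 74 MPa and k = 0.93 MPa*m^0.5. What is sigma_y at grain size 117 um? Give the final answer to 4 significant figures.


sigma_y = sigma0 + k / sqrt(d)
d = 117 um = 1.17e-04 m
sigma_y = 74 + 0.93 / sqrt(1.17e-04)
sigma_y = 160 MPa
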